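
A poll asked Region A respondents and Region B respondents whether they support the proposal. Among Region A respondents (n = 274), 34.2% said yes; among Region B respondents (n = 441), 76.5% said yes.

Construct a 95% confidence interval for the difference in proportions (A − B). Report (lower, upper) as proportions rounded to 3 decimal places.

(-0.492, -0.354)

The two standard errors are √(0.3420×0.6580/274) = 0.02866 and √(0.7650×0.2350/441) = 0.02019.
Because the samples are independent, SE_diff = √(0.02866² + 0.02019²) = 0.03506.
Using z* = 1.960 for 95%, ME = 1.960 × 0.03506 = 0.06872.
p̂₁ − p̂₂ = -0.4230; interval -0.4230 ± 0.06872 gives (-0.492, -0.354).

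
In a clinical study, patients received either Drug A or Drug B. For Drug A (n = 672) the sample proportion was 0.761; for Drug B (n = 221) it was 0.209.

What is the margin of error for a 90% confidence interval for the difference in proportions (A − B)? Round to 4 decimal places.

SE₁ = √(p̂₁(1−p̂₁)/n₁) = √(0.7610·0.2390/672) = 0.01645; SE₂ = √(0.2090·0.7910/221) = 0.02735.
Independent samples: SE of the difference = √(SE₁² + SE₂²) = √(0.0002706025 + 0.0007480225) = 0.03192.
z* for 90% confidence is 1.645, so the margin of error is 1.645 × 0.03192 = 0.05251.

0.0525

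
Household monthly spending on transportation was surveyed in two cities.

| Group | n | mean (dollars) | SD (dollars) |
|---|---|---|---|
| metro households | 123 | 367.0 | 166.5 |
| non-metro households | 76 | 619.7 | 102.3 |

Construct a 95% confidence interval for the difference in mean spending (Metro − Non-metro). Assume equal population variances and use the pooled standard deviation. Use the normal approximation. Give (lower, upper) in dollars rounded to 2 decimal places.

(-294.29, -211.11)

s_p = √[((n₁−1)s₁² + (n₂−1)s₂²)/(n₁+n₂−2)] = √[(122·166.5² + 75·102.3²)/197] = 145.4384.
SE = 145.4384·√(1/123 + 1/76) = 21.2200.
With z* = 1.960, margin = 1.960 × 21.2200 = 41.5912.
x̄₁ − x̄₂ = 367.0 − 619.7 = -252.7000; interval -252.7000 ± 41.5912 = (-294.29, -211.11).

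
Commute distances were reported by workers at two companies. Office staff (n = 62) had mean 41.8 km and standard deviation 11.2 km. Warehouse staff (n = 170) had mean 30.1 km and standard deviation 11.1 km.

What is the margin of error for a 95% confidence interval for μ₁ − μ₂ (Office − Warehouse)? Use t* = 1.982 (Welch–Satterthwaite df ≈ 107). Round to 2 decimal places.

SE₁ = s₁/√n₁ = 11.2/√62 = 1.4224; SE₂ = 11.1/√170 = 0.8513.
Independent samples, unequal variances: SE_diff = √(SE₁² + SE₂²) = √(2.02322176 + 0.72471169) = 1.6577.
t* = 1.982, so margin of error = 1.982 × 1.6577 = 3.2856.

3.29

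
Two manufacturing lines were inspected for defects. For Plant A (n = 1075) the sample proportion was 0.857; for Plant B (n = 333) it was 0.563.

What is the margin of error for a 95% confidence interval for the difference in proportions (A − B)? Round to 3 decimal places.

0.057

Each SE is √(p̂(1−p̂)/n): √(0.8570·0.1430/1075) = 0.01068 and √(0.5630·0.4370/333) = 0.02718.
SE(p̂₁ − p̂₂) = √(SE₁² + SE₂²) = √(0.0001140624 + 0.0007387524) = 0.02920, since the two samples are independent.
At 95% confidence z* = 1.960; margin = 1.960 × 0.02920 = 0.05723.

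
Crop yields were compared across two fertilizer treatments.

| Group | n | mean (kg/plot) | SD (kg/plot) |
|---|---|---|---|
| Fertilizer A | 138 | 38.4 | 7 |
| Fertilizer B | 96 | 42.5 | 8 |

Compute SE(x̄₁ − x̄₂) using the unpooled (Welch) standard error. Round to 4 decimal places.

1.0108

SE₁ = s₁/√n₁ = 7/√138 = 0.5959; SE₂ = 8/√96 = 0.8165.
Independent samples, unequal variances: SE_diff = √(SE₁² + SE₂²) = √(0.35509681 + 0.66667225) = 1.0108.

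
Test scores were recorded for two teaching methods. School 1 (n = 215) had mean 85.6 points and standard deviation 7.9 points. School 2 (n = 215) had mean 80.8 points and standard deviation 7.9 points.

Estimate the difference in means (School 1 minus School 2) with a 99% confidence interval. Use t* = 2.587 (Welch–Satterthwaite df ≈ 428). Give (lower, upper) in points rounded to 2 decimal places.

(2.83, 6.77)

SE₁ = s₁/√n₁ = 7.9/√215 = 0.5388; SE₂ = 7.9/√215 = 0.5388.
Independent samples, unequal variances: SE_diff = √(SE₁² + SE₂²) = √(0.29030544 + 0.29030544) = 0.7620.
t* = 2.587, so margin of error = 2.587 × 0.7620 = 1.9713.
Difference in means = 85.6 − 80.8 = 4.8000.
4.8000 ± 1.9713 → (2.83, 6.77).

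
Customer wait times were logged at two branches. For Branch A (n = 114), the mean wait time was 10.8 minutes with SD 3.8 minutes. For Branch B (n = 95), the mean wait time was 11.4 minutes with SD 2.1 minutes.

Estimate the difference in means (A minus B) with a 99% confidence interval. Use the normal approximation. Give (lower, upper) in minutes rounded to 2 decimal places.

(-1.67, 0.47)

Standard errors of each mean: 3.8/√114 = 0.3559 and 2.1/√95 = 0.2155.
SE(x̄₁ − x̄₂) = √(0.3559² + 0.2155²) = 0.4161 for independent samples with unequal variances.
With z* = 2.576, the margin is 2.576 × 0.4161 = 1.0719.
x̄₁ − x̄₂ = 10.8 − 11.4 = -0.6000; the interval is -0.6000 ± 1.0719 = (-1.67, 0.47).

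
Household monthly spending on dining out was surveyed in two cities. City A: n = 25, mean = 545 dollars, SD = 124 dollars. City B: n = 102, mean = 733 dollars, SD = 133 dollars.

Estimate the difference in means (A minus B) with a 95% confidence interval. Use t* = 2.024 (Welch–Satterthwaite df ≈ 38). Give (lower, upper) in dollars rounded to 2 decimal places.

(-244.83, -131.17)

Per-group SEs: s₁/√n₁ = 124/√25 = 24.8000, s₂/√n₂ = 133/√102 = 13.1690.
Unpooled SE of the difference: √(615.04 + 173.422561) = 28.0796.
Margin of error = t* · SE = 2.024 × 28.0796 = 56.8331.
x̄₁ − x̄₂ = 545 − 733 = -188.0000.
CI: -188.0000 ± 56.8331 = (-244.83, -131.17).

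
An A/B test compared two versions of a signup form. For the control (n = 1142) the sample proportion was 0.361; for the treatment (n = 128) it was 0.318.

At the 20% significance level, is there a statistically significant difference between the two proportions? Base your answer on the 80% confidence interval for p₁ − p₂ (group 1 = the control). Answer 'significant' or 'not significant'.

not significant

The two standard errors are √(0.3610×0.6390/1142) = 0.01421 and √(0.3180×0.6820/128) = 0.04116.
Because the samples are independent, SE_diff = √(0.01421² + 0.04116²) = 0.04354.
Using z* = 1.282 for 80%, ME = 1.282 × 0.04354 = 0.05582.
p̂₁ − p̂₂ = 0.0430; interval 0.0430 ± 0.05582 gives (-0.01282, 0.09882).
The interval (-0.01282, 0.09882) contains 0, so the difference is not significant.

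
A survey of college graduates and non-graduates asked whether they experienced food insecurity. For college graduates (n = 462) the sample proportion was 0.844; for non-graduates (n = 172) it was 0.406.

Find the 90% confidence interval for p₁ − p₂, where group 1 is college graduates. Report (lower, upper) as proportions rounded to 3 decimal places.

SE₁ = √(p̂₁(1−p̂₁)/n₁) = √(0.8440·0.1560/462) = 0.01688; SE₂ = √(0.4060·0.5940/172) = 0.03744.
Independent samples: SE of the difference = √(SE₁² + SE₂²) = √(0.0002849344 + 0.0014017536) = 0.04107.
z* for 90% confidence is 1.645, so the margin of error is 1.645 × 0.04107 = 0.06756.
Point estimate p̂₁ − p̂₂ = 0.8440 − 0.4060 = 0.4380.
0.4380 ± 0.06756 → (0.370, 0.506).

(0.370, 0.506)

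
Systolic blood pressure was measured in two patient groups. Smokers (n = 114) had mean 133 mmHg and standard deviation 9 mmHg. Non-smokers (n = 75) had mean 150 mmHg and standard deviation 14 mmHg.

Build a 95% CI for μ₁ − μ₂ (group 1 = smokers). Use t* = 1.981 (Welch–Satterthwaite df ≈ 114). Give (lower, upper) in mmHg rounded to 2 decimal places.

(-20.61, -13.39)

Standard errors of each mean: 9/√114 = 0.8429 and 14/√75 = 1.6166.
SE(x̄₁ − x̄₂) = √(0.8429² + 1.6166²) = 1.8232 for independent samples with unequal variances.
With t* = 1.981, the margin is 1.981 × 1.8232 = 3.6118.
x̄₁ − x̄₂ = 133 − 150 = -17.0000; the interval is -17.0000 ± 3.6118 = (-20.61, -13.39).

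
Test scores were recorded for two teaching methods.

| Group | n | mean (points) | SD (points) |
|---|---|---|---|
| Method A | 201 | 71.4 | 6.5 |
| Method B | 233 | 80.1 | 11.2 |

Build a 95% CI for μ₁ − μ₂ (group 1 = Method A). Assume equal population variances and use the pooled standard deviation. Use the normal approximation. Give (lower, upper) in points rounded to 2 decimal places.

s_p = √[((n₁−1)s₁² + (n₂−1)s₂²)/(n₁+n₂−2)] = √[(200·6.5² + 232·11.2²)/432] = 9.3234.
SE = 9.3234·√(1/201 + 1/233) = 0.8975.
With z* = 1.960, margin = 1.960 × 0.8975 = 1.7591.
x̄₁ − x̄₂ = 71.4 − 80.1 = -8.7000; interval -8.7000 ± 1.7591 = (-10.46, -6.94).

(-10.46, -6.94)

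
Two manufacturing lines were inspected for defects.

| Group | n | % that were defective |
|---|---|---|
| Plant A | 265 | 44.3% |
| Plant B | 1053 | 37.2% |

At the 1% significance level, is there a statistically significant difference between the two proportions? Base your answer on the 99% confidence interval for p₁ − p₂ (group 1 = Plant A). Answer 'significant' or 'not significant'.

not significant

Each SE is √(p̂(1−p̂)/n): √(0.4430·0.5570/265) = 0.03051 and √(0.3720·0.6280/1053) = 0.01489.
SE(p̂₁ − p̂₂) = √(SE₁² + SE₂²) = √(0.0009308601 + 0.0002217121) = 0.03395, since the two samples are independent.
At 99% confidence z* = 2.576; margin = 2.576 × 0.03395 = 0.08746.
The difference is 0.4430 − 0.3720 = 0.0710, so the interval is 0.0710 ± 0.08746 = (-0.01646, 0.15846).
The interval (-0.01646, 0.15846) contains 0, so the difference is not significant.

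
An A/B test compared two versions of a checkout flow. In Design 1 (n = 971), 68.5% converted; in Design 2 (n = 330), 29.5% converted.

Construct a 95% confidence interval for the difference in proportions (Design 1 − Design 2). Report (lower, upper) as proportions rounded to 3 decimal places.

(0.333, 0.447)

Each SE is √(p̂(1−p̂)/n): √(0.6850·0.3150/971) = 0.01491 and √(0.2950·0.7050/330) = 0.02510.
SE(p̂₁ − p̂₂) = √(SE₁² + SE₂²) = √(0.0002223081 + 0.00063001) = 0.02919, since the two samples are independent.
At 95% confidence z* = 1.960; margin = 1.960 × 0.02919 = 0.05721.
The difference is 0.6850 − 0.2950 = 0.3900, so the interval is 0.3900 ± 0.05721 = (0.333, 0.447).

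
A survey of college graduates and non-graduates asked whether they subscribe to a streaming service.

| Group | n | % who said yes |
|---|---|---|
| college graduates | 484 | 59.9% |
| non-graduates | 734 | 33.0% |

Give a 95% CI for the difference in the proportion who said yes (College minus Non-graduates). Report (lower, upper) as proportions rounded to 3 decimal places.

(0.214, 0.324)

The two standard errors are √(0.5990×0.4010/484) = 0.02228 and √(0.3300×0.6700/734) = 0.01736.
Because the samples are independent, SE_diff = √(0.02228² + 0.01736²) = 0.02824.
Using z* = 1.960 for 95%, ME = 1.960 × 0.02824 = 0.05535.
p̂₁ − p̂₂ = 0.2690; interval 0.2690 ± 0.05535 gives (0.214, 0.324).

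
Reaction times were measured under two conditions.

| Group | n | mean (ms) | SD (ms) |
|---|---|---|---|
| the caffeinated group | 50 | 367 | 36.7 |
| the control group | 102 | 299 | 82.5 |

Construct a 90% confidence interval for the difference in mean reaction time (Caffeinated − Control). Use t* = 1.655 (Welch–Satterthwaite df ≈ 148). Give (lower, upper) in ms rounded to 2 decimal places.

SE₁ = s₁/√n₁ = 36.7/√50 = 5.1902; SE₂ = 82.5/√102 = 8.1687.
Independent samples, unequal variances: SE_diff = √(SE₁² + SE₂²) = √(26.93817604 + 66.72765969) = 9.6781.
t* = 1.655, so margin of error = 1.655 × 9.6781 = 16.0173.
Difference in means = 367 − 299 = 68.0000.
68.0000 ± 16.0173 → (51.98, 84.02).

(51.98, 84.02)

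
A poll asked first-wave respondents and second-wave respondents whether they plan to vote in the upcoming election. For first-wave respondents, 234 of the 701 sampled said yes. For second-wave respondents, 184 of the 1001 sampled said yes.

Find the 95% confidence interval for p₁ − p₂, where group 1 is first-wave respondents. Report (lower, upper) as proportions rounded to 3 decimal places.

First, p̂₁ = 234/701 = 0.3338; p̂₂ = 184/1001 = 0.1838.
The two standard errors are √(0.3338×0.6662/701) = 0.01781 and √(0.1838×0.8162/1001) = 0.01224.
Because the samples are independent, SE_diff = √(0.01781² + 0.01224²) = 0.02161.
Using z* = 1.960 for 95%, ME = 1.960 × 0.02161 = 0.04236.
p̂₁ − p̂₂ = 0.1500; interval 0.1500 ± 0.04236 gives (0.108, 0.192).

(0.108, 0.192)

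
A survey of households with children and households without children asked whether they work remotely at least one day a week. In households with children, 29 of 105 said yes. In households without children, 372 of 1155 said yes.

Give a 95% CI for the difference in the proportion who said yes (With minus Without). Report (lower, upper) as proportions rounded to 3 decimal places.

Sample proportions: 29/105 = 0.2762, 372/1155 = 0.3221.
Each SE is √(p̂(1−p̂)/n): √(0.2762·0.7238/105) = 0.04363 and √(0.3221·0.6779/1155) = 0.01375.
SE(p̂₁ − p̂₂) = √(SE₁² + SE₂²) = √(0.0019035769 + 0.0001890625) = 0.04575, since the two samples are independent.
At 95% confidence z* = 1.960; margin = 1.960 × 0.04575 = 0.08967.
The difference is 0.2762 − 0.3221 = -0.0459, so the interval is -0.0459 ± 0.08967 = (-0.136, 0.044).

(-0.136, 0.044)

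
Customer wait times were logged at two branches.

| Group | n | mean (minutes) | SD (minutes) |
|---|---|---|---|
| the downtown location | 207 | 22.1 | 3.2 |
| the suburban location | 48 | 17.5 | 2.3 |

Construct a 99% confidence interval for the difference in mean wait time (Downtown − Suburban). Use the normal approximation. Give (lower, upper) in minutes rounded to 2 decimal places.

(3.57, 5.63)

SE₁ = s₁/√n₁ = 3.2/√207 = 0.2224; SE₂ = 2.3/√48 = 0.3320.
Independent samples, unequal variances: SE_diff = √(SE₁² + SE₂²) = √(0.04946176 + 0.110224) = 0.3996.
z* = 2.576, so margin of error = 2.576 × 0.3996 = 1.0294.
Difference in means = 22.1 − 17.5 = 4.6000.
4.6000 ± 1.0294 → (3.57, 5.63).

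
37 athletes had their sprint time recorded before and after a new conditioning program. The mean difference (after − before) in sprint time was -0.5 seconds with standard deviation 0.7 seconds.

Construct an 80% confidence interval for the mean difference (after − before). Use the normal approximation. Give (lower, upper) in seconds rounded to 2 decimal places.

This is a matched-pairs design, so SE = s_d/√n = 0.7/√37 = 0.1151.
Margin = 1.282 × 0.1151 = 0.1476; the interval is -0.5 ± 0.1476 = (-0.65, -0.35).

(-0.65, -0.35)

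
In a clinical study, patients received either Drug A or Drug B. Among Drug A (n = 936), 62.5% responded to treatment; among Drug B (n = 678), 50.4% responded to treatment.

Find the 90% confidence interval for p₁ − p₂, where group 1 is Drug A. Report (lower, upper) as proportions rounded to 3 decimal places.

(0.080, 0.162)

SE₁ = √(p̂₁(1−p̂₁)/n₁) = √(0.6250·0.3750/936) = 0.01582; SE₂ = √(0.5040·0.4960/678) = 0.01920.
Independent samples: SE of the difference = √(SE₁² + SE₂²) = √(0.0002502724 + 0.00036864) = 0.02488.
z* for 90% confidence is 1.645, so the margin of error is 1.645 × 0.02488 = 0.04093.
Point estimate p̂₁ − p̂₂ = 0.6250 − 0.5040 = 0.1210.
0.1210 ± 0.04093 → (0.080, 0.162).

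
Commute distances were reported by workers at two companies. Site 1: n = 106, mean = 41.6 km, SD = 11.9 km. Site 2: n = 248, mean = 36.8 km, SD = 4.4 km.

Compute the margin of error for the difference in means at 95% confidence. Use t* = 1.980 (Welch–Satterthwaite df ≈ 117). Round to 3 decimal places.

Per-group SEs: s₁/√n₁ = 11.9/√106 = 1.1558, s₂/√n₂ = 4.4/√248 = 0.2794.
Unpooled SE of the difference: √(1.33587364 + 0.07806436) = 1.1891.
Margin of error = t* · SE = 1.980 × 1.1891 = 2.3544.

2.354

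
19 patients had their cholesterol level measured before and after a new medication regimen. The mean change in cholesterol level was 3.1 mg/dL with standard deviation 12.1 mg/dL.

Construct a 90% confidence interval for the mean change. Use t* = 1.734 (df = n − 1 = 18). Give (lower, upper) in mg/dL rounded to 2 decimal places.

This is a matched-pairs design, so SE = s_d/√n = 12.1/√19 = 2.7759.
Margin = 1.734 × 2.7759 = 4.8134; the interval is 3.1 ± 4.8134 = (-1.71, 7.91).

(-1.71, 7.91)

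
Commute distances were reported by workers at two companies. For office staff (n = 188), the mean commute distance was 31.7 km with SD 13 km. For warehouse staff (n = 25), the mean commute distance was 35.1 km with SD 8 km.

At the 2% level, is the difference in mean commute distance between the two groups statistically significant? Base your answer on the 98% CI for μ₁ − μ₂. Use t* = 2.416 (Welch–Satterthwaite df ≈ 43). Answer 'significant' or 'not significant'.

not significant

Standard errors of each mean: 13/√188 = 0.9481 and 8/√25 = 1.6000.
SE(x̄₁ − x̄₂) = √(0.9481² + 1.6000²) = 1.8598 for independent samples with unequal variances.
With t* = 2.416, the margin is 2.416 × 1.8598 = 4.4933.
x̄₁ − x̄₂ = 31.7 − 35.1 = -3.4000; the interval is -3.4000 ± 4.4933 = (-7.8933, 1.0933).
The interval (-7.8933, 1.0933) contains 0, so the difference is not significant.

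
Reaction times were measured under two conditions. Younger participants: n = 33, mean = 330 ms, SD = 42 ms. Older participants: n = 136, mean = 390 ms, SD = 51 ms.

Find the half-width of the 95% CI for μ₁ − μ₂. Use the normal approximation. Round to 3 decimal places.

16.698

Per-group SEs: s₁/√n₁ = 42/√33 = 7.3113, s₂/√n₂ = 51/√136 = 4.3732.
Unpooled SE of the difference: √(53.45510769 + 19.12487824) = 8.5194.
Margin of error = z* · SE = 1.960 × 8.5194 = 16.6980.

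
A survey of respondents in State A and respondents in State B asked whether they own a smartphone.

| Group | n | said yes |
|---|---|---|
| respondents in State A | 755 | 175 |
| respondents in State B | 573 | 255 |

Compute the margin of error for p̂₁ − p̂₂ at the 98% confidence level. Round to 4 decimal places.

First, p̂₁ = 175/755 = 0.2318; p̂₂ = 255/573 = 0.4450.
The two standard errors are √(0.2318×0.7682/755) = 0.01536 and √(0.4450×0.5550/573) = 0.02076.
Because the samples are independent, SE_diff = √(0.01536² + 0.02076²) = 0.02582.
Using z* = 2.326 for 98%, ME = 2.326 × 0.02582 = 0.06006.

0.0601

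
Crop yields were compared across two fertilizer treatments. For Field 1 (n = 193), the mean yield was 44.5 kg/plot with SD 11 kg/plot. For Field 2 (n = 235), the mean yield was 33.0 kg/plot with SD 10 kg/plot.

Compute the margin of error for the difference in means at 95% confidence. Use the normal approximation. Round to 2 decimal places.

2.01

SE₁ = s₁/√n₁ = 11/√193 = 0.7918; SE₂ = 10/√235 = 0.6523.
Independent samples, unequal variances: SE_diff = √(SE₁² + SE₂²) = √(0.62694724 + 0.42549529) = 1.0259.
z* = 1.960, so margin of error = 1.960 × 1.0259 = 2.0108.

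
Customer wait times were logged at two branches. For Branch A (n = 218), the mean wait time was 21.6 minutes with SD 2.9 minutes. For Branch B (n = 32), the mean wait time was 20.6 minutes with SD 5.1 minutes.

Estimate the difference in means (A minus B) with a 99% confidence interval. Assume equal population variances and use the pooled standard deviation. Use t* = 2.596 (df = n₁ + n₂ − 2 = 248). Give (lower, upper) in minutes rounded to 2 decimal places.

(-0.60, 2.60)

Pooled variance s_p² = [217·2.9² + 31·5.1²] / (218+32−2) = 10.6100, so s_p = 3.2573.
SE_diff = s_p·√(1/n₁ + 1/n₂) = 3.2573·√(1/218 + 1/32) = 0.6166.
t* = 2.596; margin = 2.596 × 0.6166 = 1.6007.
Difference = 21.6 − 20.6 = 1.0000.
1.0000 ± 1.6007 → (-0.60, 2.60).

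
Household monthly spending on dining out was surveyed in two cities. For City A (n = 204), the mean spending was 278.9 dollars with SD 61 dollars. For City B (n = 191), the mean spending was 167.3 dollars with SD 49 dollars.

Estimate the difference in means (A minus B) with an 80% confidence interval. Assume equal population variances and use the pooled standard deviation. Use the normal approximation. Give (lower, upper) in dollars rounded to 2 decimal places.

Pooled variance s_p² = [203·61² + 190·49²] / (204+191−2) = 3082.8321, so s_p = 55.5233.
SE_diff = s_p·√(1/n₁ + 1/n₂) = 55.5233·√(1/204 + 1/191) = 5.5904.
z* = 1.282; margin = 1.282 × 5.5904 = 7.1669.
Difference = 278.9 − 167.3 = 111.6000.
111.6000 ± 7.1669 → (104.43, 118.77).

(104.43, 118.77)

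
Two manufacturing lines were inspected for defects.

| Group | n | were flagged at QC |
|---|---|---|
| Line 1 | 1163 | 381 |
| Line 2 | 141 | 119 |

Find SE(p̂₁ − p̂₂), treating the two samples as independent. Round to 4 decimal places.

First, p̂₁ = 381/1163 = 0.3276; p̂₂ = 119/141 = 0.8440.
The two standard errors are √(0.3276×0.6724/1163) = 0.01376 and √(0.8440×0.1560/141) = 0.03056.
Because the samples are independent, SE_diff = √(0.01376² + 0.03056²) = 0.03351.

0.0335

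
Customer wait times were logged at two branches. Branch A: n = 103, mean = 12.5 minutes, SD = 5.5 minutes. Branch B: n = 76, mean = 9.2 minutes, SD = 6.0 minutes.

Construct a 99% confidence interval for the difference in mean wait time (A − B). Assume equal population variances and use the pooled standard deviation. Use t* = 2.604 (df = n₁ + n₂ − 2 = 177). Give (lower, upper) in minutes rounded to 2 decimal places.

s_p = √[((n₁−1)s₁² + (n₂−1)s₂²)/(n₁+n₂−2)] = √[(102·5.5² + 75·6.0²)/177] = 5.7172.
SE = 5.7172·√(1/103 + 1/76) = 0.8645.
With t* = 2.604, margin = 2.604 × 0.8645 = 2.2512.
x̄₁ − x̄₂ = 12.5 − 9.2 = 3.3000; interval 3.3000 ± 2.2512 = (1.05, 5.55).

(1.05, 5.55)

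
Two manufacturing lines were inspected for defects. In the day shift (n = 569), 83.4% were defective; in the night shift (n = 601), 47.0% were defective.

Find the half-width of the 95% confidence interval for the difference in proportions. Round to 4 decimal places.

SE₁ = √(p̂₁(1−p̂₁)/n₁) = √(0.8340·0.1660/569) = 0.01560; SE₂ = √(0.4700·0.5300/601) = 0.02036.
Independent samples: SE of the difference = √(SE₁² + SE₂²) = √(0.00024336 + 0.0004145296) = 0.02565.
z* for 95% confidence is 1.960, so the margin of error is 1.960 × 0.02565 = 0.05027.

0.0503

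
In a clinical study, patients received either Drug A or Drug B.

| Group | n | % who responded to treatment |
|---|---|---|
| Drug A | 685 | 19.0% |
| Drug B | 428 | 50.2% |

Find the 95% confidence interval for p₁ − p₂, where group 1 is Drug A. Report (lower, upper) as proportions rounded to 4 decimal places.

The two standard errors are √(0.1900×0.8100/685) = 0.01499 and √(0.5020×0.4980/428) = 0.02417.
Because the samples are independent, SE_diff = √(0.01499² + 0.02417²) = 0.02844.
Using z* = 1.960 for 95%, ME = 1.960 × 0.02844 = 0.05574.
p̂₁ − p̂₂ = -0.3120; interval -0.3120 ± 0.05574 gives (-0.3677, -0.2563).

(-0.3677, -0.2563)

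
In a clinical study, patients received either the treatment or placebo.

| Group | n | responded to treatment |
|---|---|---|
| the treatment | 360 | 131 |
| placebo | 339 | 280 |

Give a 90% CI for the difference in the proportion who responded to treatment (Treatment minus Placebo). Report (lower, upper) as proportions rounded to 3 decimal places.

p̂₁ = 131/360 = 0.3639 and p̂₂ = 280/339 = 0.8260.
SE₁ = √(p̂₁(1−p̂₁)/n₁) = √(0.3639·0.6361/360) = 0.02536; SE₂ = √(0.8260·0.1740/339) = 0.02059.
Independent samples: SE of the difference = √(SE₁² + SE₂²) = √(0.0006431296 + 0.0004239481) = 0.03267.
z* for 90% confidence is 1.645, so the margin of error is 1.645 × 0.03267 = 0.05374.
Point estimate p̂₁ − p̂₂ = 0.3639 − 0.8260 = -0.4621.
-0.4621 ± 0.05374 → (-0.516, -0.408).

(-0.516, -0.408)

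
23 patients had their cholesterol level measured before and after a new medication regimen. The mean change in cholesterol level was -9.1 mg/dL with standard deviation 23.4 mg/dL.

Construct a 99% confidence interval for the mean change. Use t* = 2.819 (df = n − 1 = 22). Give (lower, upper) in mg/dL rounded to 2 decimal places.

This is a matched-pairs design, so SE = s_d/√n = 23.4/√23 = 4.8792.
Margin = 2.819 × 4.8792 = 13.7545; the interval is -9.1 ± 13.7545 = (-22.85, 4.65).

(-22.85, 4.65)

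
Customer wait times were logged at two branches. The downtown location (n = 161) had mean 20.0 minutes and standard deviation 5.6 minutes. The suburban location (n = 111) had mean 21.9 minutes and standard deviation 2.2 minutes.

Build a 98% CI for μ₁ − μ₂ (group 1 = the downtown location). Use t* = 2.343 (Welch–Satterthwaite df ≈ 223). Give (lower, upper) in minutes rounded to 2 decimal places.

(-3.04, -0.76)

SE₁ = s₁/√n₁ = 5.6/√161 = 0.4413; SE₂ = 2.2/√111 = 0.2088.
Independent samples, unequal variances: SE_diff = √(SE₁² + SE₂²) = √(0.19474569 + 0.04359744) = 0.4882.
t* = 2.343, so margin of error = 2.343 × 0.4882 = 1.1439.
Difference in means = 20.0 − 21.9 = -1.9000.
-1.9000 ± 1.1439 → (-3.04, -0.76).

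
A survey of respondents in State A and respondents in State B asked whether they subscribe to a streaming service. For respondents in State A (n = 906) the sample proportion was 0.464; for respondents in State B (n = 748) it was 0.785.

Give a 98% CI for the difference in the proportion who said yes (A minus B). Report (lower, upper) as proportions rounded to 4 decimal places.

(-0.3730, -0.2690)

The two standard errors are √(0.4640×0.5360/906) = 0.01657 and √(0.7850×0.2150/748) = 0.01502.
Because the samples are independent, SE_diff = √(0.01657² + 0.01502²) = 0.02236.
Using z* = 2.326 for 98%, ME = 2.326 × 0.02236 = 0.05201.
p̂₁ − p̂₂ = -0.3210; interval -0.3210 ± 0.05201 gives (-0.3730, -0.2690).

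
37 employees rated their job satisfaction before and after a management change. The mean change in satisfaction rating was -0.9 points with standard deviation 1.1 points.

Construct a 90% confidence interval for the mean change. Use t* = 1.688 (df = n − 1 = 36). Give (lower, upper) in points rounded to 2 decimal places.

Paired design: SE = s_d/√n = 1.1/√37 = 0.1808.
t* = 1.688; margin of error = 1.688 × 0.1808 = 0.3052.
-0.9 ± 0.3052 → (-1.21, -0.59).

(-1.21, -0.59)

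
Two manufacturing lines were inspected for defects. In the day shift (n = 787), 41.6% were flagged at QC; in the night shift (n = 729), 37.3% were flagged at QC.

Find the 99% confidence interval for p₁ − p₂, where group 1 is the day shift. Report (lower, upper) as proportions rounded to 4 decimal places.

The two standard errors are √(0.4160×0.5840/787) = 0.01757 and √(0.3730×0.6270/729) = 0.01791.
Because the samples are independent, SE_diff = √(0.01757² + 0.01791²) = 0.02509.
Using z* = 2.576 for 99%, ME = 2.576 × 0.02509 = 0.06463.
p̂₁ − p̂₂ = 0.0430; interval 0.0430 ± 0.06463 gives (-0.0216, 0.1076).

(-0.0216, 0.1076)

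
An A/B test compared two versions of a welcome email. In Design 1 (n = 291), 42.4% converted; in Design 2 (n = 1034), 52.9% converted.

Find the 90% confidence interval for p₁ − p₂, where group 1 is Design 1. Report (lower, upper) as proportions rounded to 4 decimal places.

The two standard errors are √(0.4240×0.5760/291) = 0.02897 and √(0.5290×0.4710/1034) = 0.01552.
Because the samples are independent, SE_diff = √(0.02897² + 0.01552²) = 0.03287.
Using z* = 1.645 for 90%, ME = 1.645 × 0.03287 = 0.05407.
p̂₁ − p̂₂ = -0.1050; interval -0.1050 ± 0.05407 gives (-0.1591, -0.0509).

(-0.1591, -0.0509)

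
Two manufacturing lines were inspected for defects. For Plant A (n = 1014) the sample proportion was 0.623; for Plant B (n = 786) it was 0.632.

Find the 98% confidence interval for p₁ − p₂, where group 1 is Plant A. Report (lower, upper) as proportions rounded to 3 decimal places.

SE₁ = √(p̂₁(1−p̂₁)/n₁) = √(0.6230·0.3770/1014) = 0.01522; SE₂ = √(0.6320·0.3680/786) = 0.01720.
Independent samples: SE of the difference = √(SE₁² + SE₂²) = √(0.0002316484 + 0.00029584) = 0.02297.
z* for 98% confidence is 2.326, so the margin of error is 2.326 × 0.02297 = 0.05343.
Point estimate p̂₁ − p̂₂ = 0.6230 − 0.6320 = -0.0090.
-0.0090 ± 0.05343 → (-0.062, 0.044).

(-0.062, 0.044)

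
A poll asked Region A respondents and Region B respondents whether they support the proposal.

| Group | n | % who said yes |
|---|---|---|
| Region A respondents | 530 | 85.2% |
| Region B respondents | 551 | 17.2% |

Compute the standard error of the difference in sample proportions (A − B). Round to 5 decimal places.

0.02228

Each SE is √(p̂(1−p̂)/n): √(0.8520·0.1480/530) = 0.01542 and √(0.1720·0.8280/551) = 0.01608.
SE(p̂₁ − p̂₂) = √(SE₁² + SE₂²) = √(0.0002377764 + 0.0002585664) = 0.02228, since the two samples are independent.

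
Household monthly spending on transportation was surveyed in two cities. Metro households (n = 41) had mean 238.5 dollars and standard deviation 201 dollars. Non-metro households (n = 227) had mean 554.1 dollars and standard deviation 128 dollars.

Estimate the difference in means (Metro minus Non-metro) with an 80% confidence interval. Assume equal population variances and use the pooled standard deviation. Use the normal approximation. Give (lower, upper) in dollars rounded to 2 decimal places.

Pooled variance s_p² = [40·201² + 226·128²] / (41+227−2) = 19995.5789, so s_p = 141.4057.
SE_diff = s_p·√(1/n₁ + 1/n₂) = 141.4057·√(1/41 + 1/227) = 23.9955.
z* = 1.282; margin = 1.282 × 23.9955 = 30.7622.
Difference = 238.5 − 554.1 = -315.6000.
-315.6000 ± 30.7622 → (-346.36, -284.84).

(-346.36, -284.84)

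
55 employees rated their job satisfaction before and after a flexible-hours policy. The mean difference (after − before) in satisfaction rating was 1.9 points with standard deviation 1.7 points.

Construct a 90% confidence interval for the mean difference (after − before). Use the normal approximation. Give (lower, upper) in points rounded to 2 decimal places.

(1.52, 2.28)

Paired design: SE = s_d/√n = 1.7/√55 = 0.2292.
z* = 1.645; margin of error = 1.645 × 0.2292 = 0.3770.
1.9 ± 0.3770 → (1.52, 2.28).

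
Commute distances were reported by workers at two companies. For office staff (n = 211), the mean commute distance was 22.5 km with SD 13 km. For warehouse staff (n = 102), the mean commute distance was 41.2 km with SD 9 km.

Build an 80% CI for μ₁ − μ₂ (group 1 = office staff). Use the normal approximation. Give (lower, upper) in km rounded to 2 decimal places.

(-20.32, -17.08)

Standard errors of each mean: 13/√211 = 0.8950 and 9/√102 = 0.8911.
SE(x̄₁ − x̄₂) = √(0.8950² + 0.8911²) = 1.2630 for independent samples with unequal variances.
With z* = 1.282, the margin is 1.282 × 1.2630 = 1.6192.
x̄₁ − x̄₂ = 22.5 − 41.2 = -18.7000; the interval is -18.7000 ± 1.6192 = (-20.32, -17.08).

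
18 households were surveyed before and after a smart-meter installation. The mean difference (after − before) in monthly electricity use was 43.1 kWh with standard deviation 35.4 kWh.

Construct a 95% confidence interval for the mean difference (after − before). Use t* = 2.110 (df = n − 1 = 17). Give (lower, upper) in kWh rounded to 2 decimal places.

Paired design: SE = s_d/√n = 35.4/√18 = 8.3439.
t* = 2.110; margin of error = 2.110 × 8.3439 = 17.6056.
43.1 ± 17.6056 → (25.49, 60.71).

(25.49, 60.71)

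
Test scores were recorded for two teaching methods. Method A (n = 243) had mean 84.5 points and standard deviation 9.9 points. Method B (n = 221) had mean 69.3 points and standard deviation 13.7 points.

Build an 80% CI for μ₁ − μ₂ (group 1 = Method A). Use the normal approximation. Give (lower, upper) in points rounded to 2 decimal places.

SE₁ = s₁/√n₁ = 9.9/√243 = 0.6351; SE₂ = 13.7/√221 = 0.9216.
Independent samples, unequal variances: SE_diff = √(SE₁² + SE₂²) = √(0.40335201 + 0.84934656) = 1.1192.
z* = 1.282, so margin of error = 1.282 × 1.1192 = 1.4348.
Difference in means = 84.5 − 69.3 = 15.2000.
15.2000 ± 1.4348 → (13.77, 16.63).

(13.77, 16.63)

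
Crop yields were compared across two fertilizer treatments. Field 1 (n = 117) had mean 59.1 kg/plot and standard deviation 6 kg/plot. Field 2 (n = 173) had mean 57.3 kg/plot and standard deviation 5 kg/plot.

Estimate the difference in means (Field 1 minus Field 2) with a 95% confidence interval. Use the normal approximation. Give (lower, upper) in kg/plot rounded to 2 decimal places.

SE₁ = s₁/√n₁ = 6/√117 = 0.5547; SE₂ = 5/√173 = 0.3801.
Independent samples, unequal variances: SE_diff = √(SE₁² + SE₂²) = √(0.30769209 + 0.14447601) = 0.6724.
z* = 1.960, so margin of error = 1.960 × 0.6724 = 1.3179.
Difference in means = 59.1 − 57.3 = 1.8000.
1.8000 ± 1.3179 → (0.48, 3.12).

(0.48, 3.12)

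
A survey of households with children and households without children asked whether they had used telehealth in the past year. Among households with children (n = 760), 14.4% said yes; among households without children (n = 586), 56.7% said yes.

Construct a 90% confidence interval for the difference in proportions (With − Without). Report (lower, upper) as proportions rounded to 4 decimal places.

Each SE is √(p̂(1−p̂)/n): √(0.1440·0.8560/760) = 0.01274 and √(0.5670·0.4330/586) = 0.02047.
SE(p̂₁ − p̂₂) = √(SE₁² + SE₂²) = √(0.0001623076 + 0.0004190209) = 0.02411, since the two samples are independent.
At 90% confidence z* = 1.645; margin = 1.645 × 0.02411 = 0.03966.
The difference is 0.1440 − 0.5670 = -0.4230, so the interval is -0.4230 ± 0.03966 = (-0.4627, -0.3833).

(-0.4627, -0.3833)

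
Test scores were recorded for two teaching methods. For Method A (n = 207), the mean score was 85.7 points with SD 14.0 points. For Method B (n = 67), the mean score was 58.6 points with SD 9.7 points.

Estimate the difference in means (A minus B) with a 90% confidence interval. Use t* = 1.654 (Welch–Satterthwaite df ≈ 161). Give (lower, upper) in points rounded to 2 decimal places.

(24.56, 29.64)

Standard errors of each mean: 14.0/√207 = 0.9731 and 9.7/√67 = 1.1850.
SE(x̄₁ − x̄₂) = √(0.9731² + 1.1850²) = 1.5333 for independent samples with unequal variances.
With t* = 1.654, the margin is 1.654 × 1.5333 = 2.5361.
x̄₁ − x̄₂ = 85.7 − 58.6 = 27.1000; the interval is 27.1000 ± 2.5361 = (24.56, 29.64).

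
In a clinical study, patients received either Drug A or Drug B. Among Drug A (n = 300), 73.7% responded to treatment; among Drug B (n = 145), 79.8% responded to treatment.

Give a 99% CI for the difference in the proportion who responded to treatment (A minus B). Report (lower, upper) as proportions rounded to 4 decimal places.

The two standard errors are √(0.7370×0.2630/300) = 0.02542 and √(0.7980×0.2020/145) = 0.03334.
Because the samples are independent, SE_diff = √(0.02542² + 0.03334²) = 0.04193.
Using z* = 2.576 for 99%, ME = 2.576 × 0.04193 = 0.10801.
p̂₁ − p̂₂ = -0.0610; interval -0.0610 ± 0.10801 gives (-0.1690, 0.0470).

(-0.1690, 0.0470)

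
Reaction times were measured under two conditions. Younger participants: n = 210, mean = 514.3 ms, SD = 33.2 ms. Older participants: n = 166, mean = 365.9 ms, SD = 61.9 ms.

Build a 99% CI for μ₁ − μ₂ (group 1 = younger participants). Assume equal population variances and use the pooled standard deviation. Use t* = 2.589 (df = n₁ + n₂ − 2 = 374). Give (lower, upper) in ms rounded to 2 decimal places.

s_p = √[((n₁−1)s₁² + (n₂−1)s₂²)/(n₁+n₂−2)] = √[(209·33.2² + 165·61.9²)/374] = 48.0247.
SE = 48.0247·√(1/210 + 1/166) = 4.9876.
With t* = 2.589, margin = 2.589 × 4.9876 = 12.9129.
x̄₁ − x̄₂ = 514.3 − 365.9 = 148.4000; interval 148.4000 ± 12.9129 = (135.49, 161.31).

(135.49, 161.31)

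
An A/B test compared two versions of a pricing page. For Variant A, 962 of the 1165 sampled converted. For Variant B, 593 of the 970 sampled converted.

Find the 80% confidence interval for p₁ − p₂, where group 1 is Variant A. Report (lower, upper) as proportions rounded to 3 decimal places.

(0.190, 0.239)

Sample proportions: 962/1165 = 0.8258, 593/970 = 0.6113.
Each SE is √(p̂(1−p̂)/n): √(0.8258·0.1742/1165) = 0.01111 and √(0.6113·0.3887/970) = 0.01565.
SE(p̂₁ − p̂₂) = √(SE₁² + SE₂²) = √(0.0001234321 + 0.0002449225) = 0.01919, since the two samples are independent.
At 80% confidence z* = 1.282; margin = 1.282 × 0.01919 = 0.02460.
The difference is 0.8258 − 0.6113 = 0.2145, so the interval is 0.2145 ± 0.02460 = (0.190, 0.239).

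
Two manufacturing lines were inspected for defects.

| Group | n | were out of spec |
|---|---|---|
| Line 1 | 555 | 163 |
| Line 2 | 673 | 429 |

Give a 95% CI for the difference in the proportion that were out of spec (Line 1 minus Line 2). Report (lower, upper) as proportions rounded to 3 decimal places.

(-0.396, -0.291)

p̂₁ = 163/555 = 0.2937 and p̂₂ = 429/673 = 0.6374.
SE₁ = √(p̂₁(1−p̂₁)/n₁) = √(0.2937·0.7063/555) = 0.01933; SE₂ = √(0.6374·0.3626/673) = 0.01853.
Independent samples: SE of the difference = √(SE₁² + SE₂²) = √(0.0003736489 + 0.0003433609) = 0.02678.
z* for 95% confidence is 1.960, so the margin of error is 1.960 × 0.02678 = 0.05249.
Point estimate p̂₁ − p̂₂ = 0.2937 − 0.6374 = -0.3437.
-0.3437 ± 0.05249 → (-0.396, -0.291).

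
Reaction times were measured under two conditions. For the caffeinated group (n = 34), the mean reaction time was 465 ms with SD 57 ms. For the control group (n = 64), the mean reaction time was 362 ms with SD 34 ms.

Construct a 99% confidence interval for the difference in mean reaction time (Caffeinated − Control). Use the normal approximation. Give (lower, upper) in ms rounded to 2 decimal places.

SE₁ = s₁/√n₁ = 57/√34 = 9.7754; SE₂ = 34/√64 = 4.2500.
Independent samples, unequal variances: SE_diff = √(SE₁² + SE₂²) = √(95.55844516 + 18.0625) = 10.6593.
z* = 2.576, so margin of error = 2.576 × 10.6593 = 27.4584.
Difference in means = 465 − 362 = 103.0000.
103.0000 ± 27.4584 → (75.54, 130.46).

(75.54, 130.46)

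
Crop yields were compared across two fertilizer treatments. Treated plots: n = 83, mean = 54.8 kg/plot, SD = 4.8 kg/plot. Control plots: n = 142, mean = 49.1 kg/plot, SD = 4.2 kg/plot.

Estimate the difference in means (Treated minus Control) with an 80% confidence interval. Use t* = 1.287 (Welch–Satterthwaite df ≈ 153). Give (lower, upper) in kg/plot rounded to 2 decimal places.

SE₁ = s₁/√n₁ = 4.8/√83 = 0.5269; SE₂ = 4.2/√142 = 0.3525.
Independent samples, unequal variances: SE_diff = √(SE₁² + SE₂²) = √(0.27762361 + 0.12425625) = 0.6339.
t* = 1.287, so margin of error = 1.287 × 0.6339 = 0.8158.
Difference in means = 54.8 − 49.1 = 5.7000.
5.7000 ± 0.8158 → (4.88, 6.52).

(4.88, 6.52)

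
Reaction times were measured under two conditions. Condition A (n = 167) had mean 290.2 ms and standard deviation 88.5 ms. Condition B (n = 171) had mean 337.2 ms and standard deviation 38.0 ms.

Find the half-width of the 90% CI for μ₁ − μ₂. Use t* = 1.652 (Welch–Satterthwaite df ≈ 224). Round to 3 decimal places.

Per-group SEs: s₁/√n₁ = 88.5/√167 = 6.8483, s₂/√n₂ = 38.0/√171 = 2.9059.
Unpooled SE of the difference: √(46.89921289 + 8.44425481) = 7.4393.
Margin of error = t* · SE = 1.652 × 7.4393 = 12.2897.

12.290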